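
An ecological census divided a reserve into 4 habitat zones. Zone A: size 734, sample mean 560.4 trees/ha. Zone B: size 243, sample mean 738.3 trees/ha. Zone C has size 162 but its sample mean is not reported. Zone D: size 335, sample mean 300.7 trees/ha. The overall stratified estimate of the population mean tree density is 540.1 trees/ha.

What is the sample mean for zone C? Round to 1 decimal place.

Σ Nₕx̄ₕ = N·μ, so 162·x̄_C = 1474·540.1 − (734·560.4 + 243·738.3 + 335·300.7).
= 796107.4 − 691475 = 104632.4.
x̄_C = 104632.4 / 162 = 645.879... → 645.9.

645.9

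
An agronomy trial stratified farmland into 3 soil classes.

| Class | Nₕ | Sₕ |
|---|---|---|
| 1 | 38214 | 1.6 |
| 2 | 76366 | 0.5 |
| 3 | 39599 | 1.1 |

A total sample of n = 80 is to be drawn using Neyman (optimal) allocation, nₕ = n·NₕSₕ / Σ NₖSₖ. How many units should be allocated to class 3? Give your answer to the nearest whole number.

1: NₕSₕ = 38214·1.6 = 61142.4
2: NₕSₕ = 76366·0.5 = 38183
3: NₕSₕ = 39599·1.1 = 43558.9
Σ NₕSₕ = 142884.3.
n_3 = 80·43558.9/142884.3 = 24.388... → 24.

24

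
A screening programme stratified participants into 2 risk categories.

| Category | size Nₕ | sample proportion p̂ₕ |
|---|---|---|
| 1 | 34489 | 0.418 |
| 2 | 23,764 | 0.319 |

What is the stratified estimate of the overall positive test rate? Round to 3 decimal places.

0.378

N = 34489 + 23764 = 58253.
Overall proportion = Σ (Nₕ/N)·p̂ₕ.
Σ Nₕp̂ₕ = 14416.402 + 7580.716 = 21997.118.
21997.118 / 58253 = 0.37761... → 0.378.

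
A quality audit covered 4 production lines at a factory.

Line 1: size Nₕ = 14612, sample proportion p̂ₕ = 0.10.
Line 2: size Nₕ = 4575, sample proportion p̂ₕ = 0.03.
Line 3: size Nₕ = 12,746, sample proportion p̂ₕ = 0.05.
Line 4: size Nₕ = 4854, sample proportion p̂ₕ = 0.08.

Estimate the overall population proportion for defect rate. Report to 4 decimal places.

N = 14612 + 4575 + 12746 + 4854 = 36787.
Overall proportion = Σ (Nₕ/N)·p̂ₕ.
Σ Nₕp̂ₕ = 1461.2 + 137.25 + 637.3 + 388.32 = 2624.07.
2624.07 / 36787 = 0.071331... → 0.0713.

0.0713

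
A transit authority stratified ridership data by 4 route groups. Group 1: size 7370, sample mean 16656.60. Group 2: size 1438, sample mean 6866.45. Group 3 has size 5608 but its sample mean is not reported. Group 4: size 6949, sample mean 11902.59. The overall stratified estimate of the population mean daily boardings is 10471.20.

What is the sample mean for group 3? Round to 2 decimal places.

1493.04

Σ Nₕx̄ₕ = N·μ, so 5608·x̄_3 = 21365·10471.20 − (7370·16656.60 + 1438·6866.45 + 6949·11902.59).
= 223717188 − 215344195.01 = 8372992.99.
x̄_3 = 8372992.99 / 5608 = 1493.0444... → 1493.04.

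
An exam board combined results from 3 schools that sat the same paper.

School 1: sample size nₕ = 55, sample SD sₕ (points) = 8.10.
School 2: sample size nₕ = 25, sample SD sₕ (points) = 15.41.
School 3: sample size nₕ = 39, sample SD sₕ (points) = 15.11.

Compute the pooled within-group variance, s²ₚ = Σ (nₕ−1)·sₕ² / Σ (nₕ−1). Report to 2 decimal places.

Degrees of freedom: 54 + 24 + 38 = 116.
Σ(nₕ−1)sₕ² = 54·65.61 + 24·237.4681 + 38·228.3121 = 17918.0342.
s²ₚ = 17918.0342 / 116 = 154.4658... → 154.47.

154.47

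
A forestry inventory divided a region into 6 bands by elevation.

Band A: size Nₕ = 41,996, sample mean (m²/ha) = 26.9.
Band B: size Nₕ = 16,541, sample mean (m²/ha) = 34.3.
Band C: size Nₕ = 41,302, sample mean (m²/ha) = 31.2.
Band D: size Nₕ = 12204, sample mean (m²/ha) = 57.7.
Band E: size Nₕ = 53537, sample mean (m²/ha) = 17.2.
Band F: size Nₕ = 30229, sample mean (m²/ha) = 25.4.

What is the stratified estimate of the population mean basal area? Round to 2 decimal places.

x̄_st = (Σ Nₕx̄ₕ) / (Σ Nₕ) = (41996·26.9 + 16541·34.3 + 41302·31.2 + 12204·57.7 + 53537·17.2 + 30229·25.4) / 195809
= 5378494.9 / 195809 = 27.4681... → 27.47.

27.47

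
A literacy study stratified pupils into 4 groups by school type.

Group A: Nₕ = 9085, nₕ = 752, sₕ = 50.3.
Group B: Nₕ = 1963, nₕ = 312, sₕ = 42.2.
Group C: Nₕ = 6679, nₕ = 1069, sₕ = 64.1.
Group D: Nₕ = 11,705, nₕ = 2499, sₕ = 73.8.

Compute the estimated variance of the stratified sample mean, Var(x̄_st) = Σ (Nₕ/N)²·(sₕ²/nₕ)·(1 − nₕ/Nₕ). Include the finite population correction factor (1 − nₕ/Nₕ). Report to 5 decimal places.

N = 29432. Term for each stratum: Wₕ²sₕ²/nₕ·(1−nₕ/Nₕ).
Var(x̄_st) = 0.29403897 + 0.02135493 + 0.16625439 + 0.27111235 = 0.75276064 → 0.75276.

0.75276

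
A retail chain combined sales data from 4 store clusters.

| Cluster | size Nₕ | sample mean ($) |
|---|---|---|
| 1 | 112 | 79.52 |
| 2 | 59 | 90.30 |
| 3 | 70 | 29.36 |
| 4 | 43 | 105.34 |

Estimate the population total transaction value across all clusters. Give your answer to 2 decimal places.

20818.76

Estimate total by summing Nₕ·x̄ₕ over strata.
112·79.52 + 59·90.30 + 70·29.36 + 43·105.34 = 8906.24 + 5327.7 + 2055.2 + 4529.62 = 20818.76.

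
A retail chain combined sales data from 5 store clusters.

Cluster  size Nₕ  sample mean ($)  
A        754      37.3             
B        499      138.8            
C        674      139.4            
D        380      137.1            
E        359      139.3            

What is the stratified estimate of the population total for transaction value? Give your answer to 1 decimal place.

293447.7

Population total = Σ Nₕ·x̄ₕ (each stratum's size times its mean).
754·37.3 + 499·138.8 + 674·139.4 + 380·137.1 + 359·139.3 = 28124.2 + 69261.2 + 93955.6 + 52098 + 50008.7 = 293447.7.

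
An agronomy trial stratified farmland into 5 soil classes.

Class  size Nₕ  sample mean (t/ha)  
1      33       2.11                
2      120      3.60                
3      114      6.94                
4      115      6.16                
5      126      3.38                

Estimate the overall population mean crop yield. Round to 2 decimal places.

x̄_st = (Σ Nₕx̄ₕ) / (Σ Nₕ) = (33·2.11 + 120·3.60 + 114·6.94 + 115·6.16 + 126·3.38) / 508
= 2427.07 / 508 = 4.7777... → 4.78.

4.78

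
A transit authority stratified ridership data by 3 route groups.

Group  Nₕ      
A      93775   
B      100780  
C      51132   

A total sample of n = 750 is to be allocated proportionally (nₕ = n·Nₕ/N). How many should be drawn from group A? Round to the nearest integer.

286

N = 93775 + 100780 + 51132 = 245687.
n_A = 750·93775/245687 = 286.264... → 286.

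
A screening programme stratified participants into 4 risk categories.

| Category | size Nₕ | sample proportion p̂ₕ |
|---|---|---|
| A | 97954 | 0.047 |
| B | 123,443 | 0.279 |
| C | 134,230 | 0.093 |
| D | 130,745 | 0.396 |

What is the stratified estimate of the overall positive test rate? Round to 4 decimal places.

0.2124

Wₕ = Nₕ/N with N = 486372: 0.2014, 0.2538, 0.2760, 0.2688.
p̂_st = 0.2014·0.047 + 0.2538·0.279 + 0.2760·0.093 + 0.2688·0.396 ≈ 0.212395... → 0.2124.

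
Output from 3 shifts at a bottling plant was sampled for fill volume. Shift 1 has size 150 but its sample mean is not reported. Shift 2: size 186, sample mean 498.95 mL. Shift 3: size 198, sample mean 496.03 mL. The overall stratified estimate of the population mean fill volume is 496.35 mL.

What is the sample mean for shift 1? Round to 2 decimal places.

N = 150 + 186 + 198 = 534.
Overall total = μ·N = 496.35·534 = 265050.9.
Subtract the known strata: 186·498.95 + 198·496.03 = 191018.64.
Remaining total for shift 1: 265050.9 − 191018.64 = 74032.26.
Divide by its size: 74032.26 / 150 = 493.5484 → 493.55.

493.55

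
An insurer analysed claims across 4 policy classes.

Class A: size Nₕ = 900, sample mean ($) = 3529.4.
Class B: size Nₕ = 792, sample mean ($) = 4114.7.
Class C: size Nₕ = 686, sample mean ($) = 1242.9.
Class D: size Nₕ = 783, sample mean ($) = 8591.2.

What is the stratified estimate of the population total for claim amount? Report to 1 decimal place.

14014841.4

Population total = Σ Nₕ·x̄ₕ (each stratum's size times its mean).
900·3529.4 + 792·4114.7 + 686·1242.9 + 783·8591.2 = 3176460 + 3258842.4 + 852629.4 + 6726909.6 = 14014841.4.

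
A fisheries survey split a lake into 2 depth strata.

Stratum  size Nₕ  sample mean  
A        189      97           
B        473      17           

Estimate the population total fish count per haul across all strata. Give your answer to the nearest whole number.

A: 189·97 = 18333
B: 473·17 = 8041
τ̂ = Σ Nₕx̄ₕ = 26374.

26374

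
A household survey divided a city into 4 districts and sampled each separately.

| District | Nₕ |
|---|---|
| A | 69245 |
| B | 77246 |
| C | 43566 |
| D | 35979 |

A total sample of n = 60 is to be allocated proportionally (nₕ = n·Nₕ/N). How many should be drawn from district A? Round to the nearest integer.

Share of district A = 69245/226036 = 0.30635.
Allocate 60 × 0.30635 = 18.381... → 18.

18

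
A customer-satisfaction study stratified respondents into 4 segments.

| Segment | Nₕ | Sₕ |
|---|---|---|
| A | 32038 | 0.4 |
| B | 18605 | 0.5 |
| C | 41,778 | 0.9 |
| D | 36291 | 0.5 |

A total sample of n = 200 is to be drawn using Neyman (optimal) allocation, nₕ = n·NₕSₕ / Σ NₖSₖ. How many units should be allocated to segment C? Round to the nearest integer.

Σ NₕSₕ = 32038·0.4 + 18605·0.5 + 41778·0.9 + 36291·0.5 = 77863.4.
Share for C: 37600.2/77863.4 = 0.48290.
n_C = 200 × 0.48290 = 96.580... → 97.

97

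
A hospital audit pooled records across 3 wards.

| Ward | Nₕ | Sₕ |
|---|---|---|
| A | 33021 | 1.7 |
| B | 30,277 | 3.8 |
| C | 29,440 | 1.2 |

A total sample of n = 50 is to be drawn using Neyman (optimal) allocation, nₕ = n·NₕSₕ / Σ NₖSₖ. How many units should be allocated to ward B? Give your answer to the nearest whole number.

A: NₕSₕ = 33021·1.7 = 56135.7
B: NₕSₕ = 30277·3.8 = 115052.6
C: NₕSₕ = 29440·1.2 = 35328
Σ NₕSₕ = 206516.3.
n_B = 50·115052.6/206516.3 = 27.856... → 28.

28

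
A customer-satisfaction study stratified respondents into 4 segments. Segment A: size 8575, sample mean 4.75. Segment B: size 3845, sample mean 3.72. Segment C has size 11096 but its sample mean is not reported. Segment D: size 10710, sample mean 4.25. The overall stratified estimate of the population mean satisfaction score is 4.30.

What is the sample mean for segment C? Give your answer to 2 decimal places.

4.20

Σ Nₕx̄ₕ = N·μ, so 11096·x̄_C = 34226·4.30 − (8575·4.75 + 3845·3.72 + 10710·4.25).
= 147171.8 − 100552.15 = 46619.65.
x̄_C = 46619.65 / 11096 = 4.2015... → 4.20.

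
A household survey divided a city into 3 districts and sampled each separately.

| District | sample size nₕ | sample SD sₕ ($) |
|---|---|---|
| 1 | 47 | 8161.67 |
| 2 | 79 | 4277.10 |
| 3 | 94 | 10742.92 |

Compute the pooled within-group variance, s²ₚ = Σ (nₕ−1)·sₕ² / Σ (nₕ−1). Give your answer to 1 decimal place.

70157842.0

1: (47−1)·8161.67² = 46·66612857.1889 = 3064191430.6894
2: (79−1)·4277.10² = 78·18293584.41 = 1426899583.98
3: (94−1)·10742.92² = 93·115410330.1264 = 10733160701.7552
Numerator = 15224251716.4246; denominator = Σ(nₕ−1) = 217.
s²ₚ = 15224251716.4246/217 = 70157842.011... → 70157842.0.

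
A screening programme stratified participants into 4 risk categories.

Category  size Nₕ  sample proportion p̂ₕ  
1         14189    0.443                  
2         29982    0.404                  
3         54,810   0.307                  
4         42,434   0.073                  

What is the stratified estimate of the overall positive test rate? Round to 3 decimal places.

Wₕ = Nₕ/N with N = 141415: 0.1003, 0.2120, 0.3876, 0.3001.
p̂_st = 0.1003·0.443 + 0.2120·0.404 + 0.3876·0.307 + 0.3001·0.073 ≈ 0.27100... → 0.271.

0.271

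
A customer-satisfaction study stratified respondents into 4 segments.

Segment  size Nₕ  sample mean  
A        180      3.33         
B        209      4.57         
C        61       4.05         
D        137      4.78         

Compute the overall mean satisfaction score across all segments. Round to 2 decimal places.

4.18

N = 587; weights Wₕ = Nₕ/N = (0.3066, 0.3560, 0.1039, 0.2334).
x̄_st = Σ Wₕ·x̄ₕ = 0.3066·3.33 + 0.3560·4.57 + 0.1039·4.05 + 0.2334·4.78 ≈ 4.1847...
→ 4.18.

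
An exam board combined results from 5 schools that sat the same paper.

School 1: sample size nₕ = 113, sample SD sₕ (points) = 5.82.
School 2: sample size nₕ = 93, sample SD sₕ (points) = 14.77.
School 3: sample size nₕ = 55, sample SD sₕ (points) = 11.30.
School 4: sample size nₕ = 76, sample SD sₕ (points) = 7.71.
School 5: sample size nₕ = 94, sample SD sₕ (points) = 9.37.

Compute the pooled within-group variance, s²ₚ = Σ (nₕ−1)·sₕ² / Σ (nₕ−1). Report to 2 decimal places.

1: (113−1)·5.82² = 112·33.8724 = 3793.7088
2: (93−1)·14.77² = 92·218.1529 = 20070.0668
3: (55−1)·11.30² = 54·127.69 = 6895.26
4: (76−1)·7.71² = 75·59.4441 = 4458.3075
5: (94−1)·9.37² = 93·87.7969 = 8165.1117
Numerator = 43382.4548; denominator = Σ(nₕ−1) = 426.
s²ₚ = 43382.4548/426 = 101.8367... → 101.84.

101.84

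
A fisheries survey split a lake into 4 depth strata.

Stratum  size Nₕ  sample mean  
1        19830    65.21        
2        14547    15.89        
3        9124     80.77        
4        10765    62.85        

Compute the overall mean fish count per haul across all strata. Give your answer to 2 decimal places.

54.14

x̄_st = (Σ Nₕx̄ₕ) / (Σ Nₕ) = (19830·65.21 + 14547·15.89 + 9124·80.77 + 10765·62.85) / 54266
= 2937791.86 / 54266 = 54.1369... → 54.14.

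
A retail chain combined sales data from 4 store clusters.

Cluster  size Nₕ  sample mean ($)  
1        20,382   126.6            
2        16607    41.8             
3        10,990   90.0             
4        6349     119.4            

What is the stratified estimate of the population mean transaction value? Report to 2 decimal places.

N = 54328; weights Wₕ = Nₕ/N = (0.3752, 0.3057, 0.2023, 0.1169).
x̄_st = Σ Wₕ·x̄ₕ = 0.3752·126.6 + 0.3057·41.8 + 0.2023·90.0 + 0.1169·119.4 ≈ 92.4331...
→ 92.43.

92.43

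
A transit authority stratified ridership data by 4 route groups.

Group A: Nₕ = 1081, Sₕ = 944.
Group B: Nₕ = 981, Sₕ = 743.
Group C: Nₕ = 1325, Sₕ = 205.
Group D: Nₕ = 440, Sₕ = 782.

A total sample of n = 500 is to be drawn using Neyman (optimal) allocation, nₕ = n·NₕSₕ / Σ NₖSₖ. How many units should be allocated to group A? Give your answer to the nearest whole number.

A: NₕSₕ = 1081·944 = 1020464
B: NₕSₕ = 981·743 = 728883
C: NₕSₕ = 1325·205 = 271625
D: NₕSₕ = 440·782 = 344080
Σ NₕSₕ = 2365052.
n_A = 500·1020464/2365052 = 215.738... → 216.

216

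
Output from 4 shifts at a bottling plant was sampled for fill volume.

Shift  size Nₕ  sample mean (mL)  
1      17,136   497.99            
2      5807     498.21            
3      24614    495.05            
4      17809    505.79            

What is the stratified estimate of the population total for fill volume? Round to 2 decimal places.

32619436.92

1: 17136·497.99 = 8533556.64
2: 5807·498.21 = 2893105.47
3: 24614·495.05 = 12185160.7
4: 17809·505.79 = 9007614.11
τ̂ = Σ Nₕx̄ₕ = 32619436.92.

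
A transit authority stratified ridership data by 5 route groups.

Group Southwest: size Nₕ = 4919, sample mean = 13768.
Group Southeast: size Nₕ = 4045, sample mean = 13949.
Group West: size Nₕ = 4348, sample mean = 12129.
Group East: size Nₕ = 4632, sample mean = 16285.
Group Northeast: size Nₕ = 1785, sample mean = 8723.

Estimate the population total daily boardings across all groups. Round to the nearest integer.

Southwest: 4919·13768 = 67724792
Southeast: 4045·13949 = 56423705
West: 4348·12129 = 52736892
East: 4632·16285 = 75432120
Northeast: 1785·8723 = 15570555
τ̂ = Σ Nₕx̄ₕ = 267888064.

267888064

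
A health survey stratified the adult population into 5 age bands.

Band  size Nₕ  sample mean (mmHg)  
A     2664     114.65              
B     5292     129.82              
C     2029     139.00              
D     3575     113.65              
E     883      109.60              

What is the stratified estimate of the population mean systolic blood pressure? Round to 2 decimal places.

123.07

N = 14443; weights Wₕ = Nₕ/N = (0.1844, 0.3664, 0.1405, 0.2475, 0.0611).
x̄_st = Σ Wₕ·x̄ₕ = 0.1844·114.65 + 0.3664·129.82 + 0.1405·139.00 + 0.2475·113.65 + 0.0611·109.60 ≈ 123.0729...
→ 123.07.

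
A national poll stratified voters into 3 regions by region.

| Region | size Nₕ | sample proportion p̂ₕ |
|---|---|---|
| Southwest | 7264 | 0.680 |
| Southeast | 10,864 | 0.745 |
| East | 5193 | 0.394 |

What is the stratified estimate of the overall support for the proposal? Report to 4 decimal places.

N = 7264 + 10864 + 5193 = 23321.
Overall proportion = Σ (Nₕ/N)·p̂ₕ.
Σ Nₕp̂ₕ = 4939.52 + 8093.68 + 2046.042 = 15079.242.
15079.242 / 23321 = 0.646595... → 0.6466.

0.6466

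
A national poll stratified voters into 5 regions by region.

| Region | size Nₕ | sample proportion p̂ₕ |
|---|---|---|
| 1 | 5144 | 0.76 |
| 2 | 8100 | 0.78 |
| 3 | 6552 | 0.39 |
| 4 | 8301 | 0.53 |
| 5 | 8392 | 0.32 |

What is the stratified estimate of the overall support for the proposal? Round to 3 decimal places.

N = 5144 + 8100 + 6552 + 8301 + 8392 = 36489.
Overall proportion = Σ (Nₕ/N)·p̂ₕ.
Σ Nₕp̂ₕ = 3909.44 + 6318 + 2555.28 + 4399.53 + 2685.44 = 19867.69.
19867.69 / 36489 = 0.54448... → 0.544.

0.544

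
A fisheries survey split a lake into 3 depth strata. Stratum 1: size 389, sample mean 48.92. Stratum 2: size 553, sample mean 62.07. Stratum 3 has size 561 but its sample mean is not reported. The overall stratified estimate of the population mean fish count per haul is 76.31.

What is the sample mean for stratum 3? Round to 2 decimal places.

109.34

N = 389 + 553 + 561 = 1503.
Overall total = μ·N = 76.31·1503 = 114693.93.
Subtract the known strata: 389·48.92 + 553·62.07 = 53354.59.
Remaining total for stratum 3: 114693.93 − 53354.59 = 61339.34.
Divide by its size: 61339.34 / 561 = 109.3393... → 109.34.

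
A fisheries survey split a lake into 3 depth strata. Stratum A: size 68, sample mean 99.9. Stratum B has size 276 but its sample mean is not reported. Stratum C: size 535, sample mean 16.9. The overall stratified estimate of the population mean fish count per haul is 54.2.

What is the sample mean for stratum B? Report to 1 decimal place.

115.2

N = 68 + 276 + 535 = 879.
Overall total = μ·N = 54.2·879 = 47641.8.
Subtract the known strata: 68·99.9 + 535·16.9 = 15834.7.
Remaining total for stratum B: 47641.8 − 15834.7 = 31807.1.
Divide by its size: 31807.1 / 276 = 115.243... → 115.2.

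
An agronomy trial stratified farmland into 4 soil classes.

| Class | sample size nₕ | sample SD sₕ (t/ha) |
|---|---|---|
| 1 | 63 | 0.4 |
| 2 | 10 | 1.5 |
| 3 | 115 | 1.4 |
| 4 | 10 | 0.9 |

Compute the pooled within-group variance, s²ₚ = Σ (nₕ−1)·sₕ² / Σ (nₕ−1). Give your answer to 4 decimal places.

1: (63−1)·0.4² = 62·0.16 = 9.92
2: (10−1)·1.5² = 9·2.25 = 20.25
3: (115−1)·1.4² = 114·1.96 = 223.44
4: (10−1)·0.9² = 9·0.81 = 7.29
Numerator = 260.9; denominator = Σ(nₕ−1) = 194.
s²ₚ = 260.9/194 = 1.344845... → 1.3448.

1.3448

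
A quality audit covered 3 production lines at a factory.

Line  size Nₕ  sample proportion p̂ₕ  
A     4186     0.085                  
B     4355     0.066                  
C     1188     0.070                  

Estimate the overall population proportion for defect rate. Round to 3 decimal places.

N = 4186 + 4355 + 1188 = 9729.
Overall proportion = Σ (Nₕ/N)·p̂ₕ.
Σ Nₕp̂ₕ = 355.81 + 287.43 + 83.16 = 726.4.
726.4 / 9729 = 0.07466... → 0.075.

0.075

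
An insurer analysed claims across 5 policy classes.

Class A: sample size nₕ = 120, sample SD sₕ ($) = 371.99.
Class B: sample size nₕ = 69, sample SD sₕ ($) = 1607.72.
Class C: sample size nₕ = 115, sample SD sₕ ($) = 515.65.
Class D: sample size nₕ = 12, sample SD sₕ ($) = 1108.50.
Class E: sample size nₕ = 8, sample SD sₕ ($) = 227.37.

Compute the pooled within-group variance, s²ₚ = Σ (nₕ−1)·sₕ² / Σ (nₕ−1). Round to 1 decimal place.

741132.1

Degrees of freedom: 119 + 68 + 114 + 11 + 7 = 319.
Σ(nₕ−1)sₕ² = 119·138376.5601 + 68·2584763.5984 + 114·265894.9225 + 11·1228772.25 + 7·51697.1169 = 236421131.0764.
s²ₚ = 236421131.0764 / 319 = 741132.072... → 741132.1.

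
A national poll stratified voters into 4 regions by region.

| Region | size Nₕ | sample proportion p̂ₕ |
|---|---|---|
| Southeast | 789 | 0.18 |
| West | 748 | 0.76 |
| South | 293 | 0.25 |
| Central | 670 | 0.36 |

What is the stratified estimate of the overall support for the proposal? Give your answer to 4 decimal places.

Wₕ = Nₕ/N with N = 2500: 0.3156, 0.2992, 0.1172, 0.2680.
p̂_st = 0.3156·0.18 + 0.2992·0.76 + 0.1172·0.25 + 0.2680·0.36 ≈ 0.40998 → 0.4100.

0.4100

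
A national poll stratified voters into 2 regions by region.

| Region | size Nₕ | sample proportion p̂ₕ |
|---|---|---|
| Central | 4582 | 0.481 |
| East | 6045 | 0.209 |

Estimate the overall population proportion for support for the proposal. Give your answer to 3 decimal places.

Wₕ = Nₕ/N with N = 10627: 0.4312, 0.5688.
p̂_st = 0.4312·0.481 + 0.5688·0.209 ≈ 0.32628... → 0.326.

0.326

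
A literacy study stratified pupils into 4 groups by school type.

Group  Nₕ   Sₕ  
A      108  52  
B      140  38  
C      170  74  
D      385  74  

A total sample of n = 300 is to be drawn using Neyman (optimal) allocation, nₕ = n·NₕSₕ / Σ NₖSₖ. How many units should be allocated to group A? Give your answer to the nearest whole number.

Σ NₕSₕ = 108·52 + 140·38 + 170·74 + 385·74 = 52006.
Share for A: 5616/52006 = 0.10799.
n_A = 300 × 0.10799 = 32.396... → 32.

32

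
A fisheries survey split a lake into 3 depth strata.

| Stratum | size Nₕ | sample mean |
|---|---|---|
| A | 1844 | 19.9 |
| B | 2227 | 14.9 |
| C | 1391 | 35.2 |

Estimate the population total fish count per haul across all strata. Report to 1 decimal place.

Estimate total by summing Nₕ·x̄ₕ over strata.
1844·19.9 + 2227·14.9 + 1391·35.2 = 36695.6 + 33182.3 + 48963.2 = 118841.1.

118841.1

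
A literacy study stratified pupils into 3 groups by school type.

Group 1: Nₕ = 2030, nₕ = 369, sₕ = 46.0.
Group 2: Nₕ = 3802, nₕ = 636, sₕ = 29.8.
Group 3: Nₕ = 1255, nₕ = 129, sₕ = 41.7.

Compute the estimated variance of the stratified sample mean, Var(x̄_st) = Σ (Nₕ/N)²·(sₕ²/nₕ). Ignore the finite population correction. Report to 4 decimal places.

N = 7087. Term for each stratum: Wₕ²sₕ²/nₕ.
Var(x̄_st) = 0.4704966 + 0.4018600 + 0.4227124 = 1.2950690 → 1.2951.

1.2951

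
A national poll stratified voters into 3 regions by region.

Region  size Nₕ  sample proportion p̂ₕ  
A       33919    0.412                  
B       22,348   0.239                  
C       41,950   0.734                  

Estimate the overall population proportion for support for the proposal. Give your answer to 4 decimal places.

N = 33919 + 22348 + 41950 = 98217.
Overall proportion = Σ (Nₕ/N)·p̂ₕ.
Σ Nₕp̂ₕ = 13974.628 + 5341.172 + 30791.3 = 50107.1.
50107.1 / 98217 = 0.510167... → 0.5102.

0.5102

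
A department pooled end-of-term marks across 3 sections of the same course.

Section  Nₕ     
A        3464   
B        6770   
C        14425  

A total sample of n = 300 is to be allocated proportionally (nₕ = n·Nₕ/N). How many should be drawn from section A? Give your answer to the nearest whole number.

N = 3464 + 6770 + 14425 = 24659.
n_A = 300·3464/24659 = 42.143... → 42.

42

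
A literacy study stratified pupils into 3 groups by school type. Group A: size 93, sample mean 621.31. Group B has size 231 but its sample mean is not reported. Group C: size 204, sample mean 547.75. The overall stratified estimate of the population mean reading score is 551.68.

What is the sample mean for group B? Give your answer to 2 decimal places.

527.12

N = 93 + 231 + 204 = 528.
Overall total = μ·N = 551.68·528 = 291287.04.
Subtract the known strata: 93·621.31 + 204·547.75 = 169522.83.
Remaining total for group B: 291287.04 − 169522.83 = 121764.21.
Divide by its size: 121764.21 / 231 = 527.1178... → 527.12.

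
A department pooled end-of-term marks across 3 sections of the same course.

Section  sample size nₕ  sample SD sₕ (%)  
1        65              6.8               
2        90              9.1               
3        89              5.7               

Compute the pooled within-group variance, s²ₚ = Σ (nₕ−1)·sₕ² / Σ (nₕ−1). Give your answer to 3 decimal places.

Degrees of freedom: 64 + 89 + 88 = 241.
Σ(nₕ−1)sₕ² = 64·46.24 + 89·82.81 + 88·32.49 = 13188.57.
s²ₚ = 13188.57 / 241 = 54.72436... → 54.724.

54.724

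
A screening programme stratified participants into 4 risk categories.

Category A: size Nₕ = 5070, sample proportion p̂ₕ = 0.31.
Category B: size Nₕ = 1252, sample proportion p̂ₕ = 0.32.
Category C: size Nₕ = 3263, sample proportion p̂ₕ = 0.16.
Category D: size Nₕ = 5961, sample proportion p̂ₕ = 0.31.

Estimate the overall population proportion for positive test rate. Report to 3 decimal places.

0.279

Wₕ = Nₕ/N with N = 15546: 0.3261, 0.0805, 0.2099, 0.3834.
p̂_st = 0.3261·0.31 + 0.0805·0.32 + 0.2099·0.16 + 0.3834·0.31 ≈ 0.27932... → 0.279.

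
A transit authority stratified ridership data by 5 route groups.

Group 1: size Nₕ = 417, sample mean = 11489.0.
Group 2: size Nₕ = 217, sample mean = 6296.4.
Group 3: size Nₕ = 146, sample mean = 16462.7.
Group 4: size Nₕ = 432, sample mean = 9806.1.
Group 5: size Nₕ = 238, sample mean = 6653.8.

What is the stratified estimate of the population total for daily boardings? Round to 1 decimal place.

14380625.6

1: 417·11489.0 = 4790913
2: 217·6296.4 = 1366318.8
3: 146·16462.7 = 2403554.2
4: 432·9806.1 = 4236235.2
5: 238·6653.8 = 1583604.4
τ̂ = Σ Nₕx̄ₕ = 14380625.6.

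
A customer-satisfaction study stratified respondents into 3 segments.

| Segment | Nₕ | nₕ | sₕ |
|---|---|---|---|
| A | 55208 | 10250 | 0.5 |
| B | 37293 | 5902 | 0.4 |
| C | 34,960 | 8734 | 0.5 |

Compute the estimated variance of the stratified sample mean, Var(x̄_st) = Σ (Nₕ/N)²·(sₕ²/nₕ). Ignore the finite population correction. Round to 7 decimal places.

0.0000090

N = 127461; Wₕ = Nₕ/N.
segment A: (55208/127461)²·0.5²/10250 = 0.0000045758
segment B: (37293/127461)²·0.4²/5902 = 0.0000023207
segment C: (34960/127461)²·0.5²/8734 = 0.0000021534
Sum = 0.0000090498 → 0.0000090.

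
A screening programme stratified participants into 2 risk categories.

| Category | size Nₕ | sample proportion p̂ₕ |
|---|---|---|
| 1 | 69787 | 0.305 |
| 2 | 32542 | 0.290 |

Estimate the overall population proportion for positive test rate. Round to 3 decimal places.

N = 69787 + 32542 = 102329.
Overall proportion = Σ (Nₕ/N)·p̂ₕ.
Σ Nₕp̂ₕ = 21285.035 + 9437.18 = 30722.215.
30722.215 / 102329 = 0.30023... → 0.300.

0.300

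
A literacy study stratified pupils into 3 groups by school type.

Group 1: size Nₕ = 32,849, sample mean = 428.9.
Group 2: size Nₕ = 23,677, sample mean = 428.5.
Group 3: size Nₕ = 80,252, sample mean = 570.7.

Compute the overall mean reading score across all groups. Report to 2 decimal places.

512.03

N = 32849 + 23677 + 80252 = 136778.
Weight each subgroup mean by Nₕ/N and sum.
Σ Nₕx̄ₕ = 32849·428.9 + 23677·428.5 + 80252·570.7 = 14088936.1 + 10145594.5 + 45799816.4 = 70034347.
Divide by N: 70034347 / 136778 = 512.0293... → 512.03.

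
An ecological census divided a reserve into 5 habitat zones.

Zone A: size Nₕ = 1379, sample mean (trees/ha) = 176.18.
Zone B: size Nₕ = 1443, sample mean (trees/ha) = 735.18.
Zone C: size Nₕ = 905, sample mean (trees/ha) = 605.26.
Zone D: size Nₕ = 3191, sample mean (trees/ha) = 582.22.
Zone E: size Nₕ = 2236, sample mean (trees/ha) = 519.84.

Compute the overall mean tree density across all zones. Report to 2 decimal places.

532.20

x̄_st = (Σ Nₕx̄ₕ) / (Σ Nₕ) = (1379·176.18 + 1443·735.18 + 905·605.26 + 3191·582.22 + 2236·519.84) / 9154
= 4871803.52 / 9154 = 532.2049... → 532.20.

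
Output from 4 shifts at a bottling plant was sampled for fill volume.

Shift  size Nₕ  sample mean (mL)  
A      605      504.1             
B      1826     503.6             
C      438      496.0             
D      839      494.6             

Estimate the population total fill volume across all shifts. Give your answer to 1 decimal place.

A: 605·504.1 = 304980.5
B: 1826·503.6 = 919573.6
C: 438·496.0 = 217248
D: 839·494.6 = 414969.4
τ̂ = Σ Nₕx̄ₕ = 1856771.5.

1856771.5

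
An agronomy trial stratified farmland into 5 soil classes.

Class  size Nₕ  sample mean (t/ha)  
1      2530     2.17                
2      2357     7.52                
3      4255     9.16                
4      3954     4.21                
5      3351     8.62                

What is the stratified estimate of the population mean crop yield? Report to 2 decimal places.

N = 2530 + 2357 + 4255 + 3954 + 3351 = 16447.
Overall mean = Σ (Nₕ/N)·x̄ₕ — weight by population share, not a simple average.
Σ Nₕx̄ₕ = 2530·2.17 + 2357·7.52 + 4255·9.16 + 3954·4.21 + 3351·8.62 = 5490.1 + 17724.64 + 38975.8 + 16646.34 + 28885.62 = 107722.5.
Divide by N: 107722.5 / 16447 = 6.5497... → 6.55.

6.55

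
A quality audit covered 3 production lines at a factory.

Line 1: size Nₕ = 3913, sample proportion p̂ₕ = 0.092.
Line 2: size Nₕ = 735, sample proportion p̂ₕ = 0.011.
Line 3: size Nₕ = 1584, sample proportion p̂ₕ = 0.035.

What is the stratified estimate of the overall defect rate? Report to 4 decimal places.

N = 3913 + 735 + 1584 = 6232.
Overall proportion = Σ (Nₕ/N)·p̂ₕ.
Σ Nₕp̂ₕ = 359.996 + 8.085 + 55.44 = 423.521.
423.521 / 6232 = 0.067959... → 0.0680.

0.0680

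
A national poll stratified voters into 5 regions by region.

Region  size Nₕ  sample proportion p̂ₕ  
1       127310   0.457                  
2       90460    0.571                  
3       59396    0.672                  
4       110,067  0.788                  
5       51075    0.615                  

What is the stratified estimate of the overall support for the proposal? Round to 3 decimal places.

Wₕ = Nₕ/N with N = 438308: 0.2905, 0.2064, 0.1355, 0.2511, 0.1165.
p̂_st = 0.2905·0.457 + 0.2064·0.571 + 0.1355·0.672 + 0.2511·0.788 + 0.1165·0.615 ≈ 0.61119... → 0.611.

0.611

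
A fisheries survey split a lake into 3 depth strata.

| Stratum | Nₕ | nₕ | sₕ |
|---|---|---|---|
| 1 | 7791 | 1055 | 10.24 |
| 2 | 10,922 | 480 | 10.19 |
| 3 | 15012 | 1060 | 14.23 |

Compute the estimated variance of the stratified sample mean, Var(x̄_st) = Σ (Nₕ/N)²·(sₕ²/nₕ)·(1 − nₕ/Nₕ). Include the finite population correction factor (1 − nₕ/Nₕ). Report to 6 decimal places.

N = 33725. Term for each stratum: Wₕ²sₕ²/nₕ·(1−nₕ/Nₕ).
Var(x̄_st) = 0.004586050 + 0.021691475 + 0.035178316 = 0.061455841 → 0.061456.

0.061456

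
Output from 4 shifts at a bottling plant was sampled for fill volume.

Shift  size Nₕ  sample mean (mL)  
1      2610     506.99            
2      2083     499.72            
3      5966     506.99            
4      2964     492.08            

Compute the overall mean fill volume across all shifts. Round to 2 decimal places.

x̄_st = (Σ Nₕx̄ₕ) / (Σ Nₕ) = (2610·506.99 + 2083·499.72 + 5966·506.99 + 2964·492.08) / 13623
= 6847388.12 / 13623 = 502.6344... → 502.63.

502.63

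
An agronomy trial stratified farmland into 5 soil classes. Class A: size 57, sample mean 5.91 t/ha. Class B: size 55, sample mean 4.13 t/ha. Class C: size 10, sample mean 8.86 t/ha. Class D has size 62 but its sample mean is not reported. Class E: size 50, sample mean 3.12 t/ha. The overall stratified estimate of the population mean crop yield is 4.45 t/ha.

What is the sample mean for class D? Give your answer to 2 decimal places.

N = 57 + 55 + 10 + 62 + 50 = 234.
Overall total = μ·N = 4.45·234 = 1041.3.
Subtract the known strata: 57·5.91 + 55·4.13 + 10·8.86 + 50·3.12 = 808.62.
Remaining total for class D: 1041.3 − 808.62 = 232.68.
Divide by its size: 232.68 / 62 = 3.7529... → 3.75.

3.75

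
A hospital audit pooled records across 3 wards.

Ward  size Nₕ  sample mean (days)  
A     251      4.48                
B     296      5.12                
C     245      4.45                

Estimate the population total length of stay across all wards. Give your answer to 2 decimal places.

A: 251·4.48 = 1124.48
B: 296·5.12 = 1515.52
C: 245·4.45 = 1090.25
τ̂ = Σ Nₕx̄ₕ = 3730.25.

3730.25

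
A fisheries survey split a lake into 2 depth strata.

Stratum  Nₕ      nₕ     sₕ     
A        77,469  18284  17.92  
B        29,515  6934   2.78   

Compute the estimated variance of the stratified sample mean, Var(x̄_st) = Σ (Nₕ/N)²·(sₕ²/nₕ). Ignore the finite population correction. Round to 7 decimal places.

0.0092941

N = 106984. Term for each stratum: Wₕ²sₕ²/nₕ.
Var(x̄_st) = 0.0092092240 + 0.0000848308 = 0.0092940548 → 0.0092941.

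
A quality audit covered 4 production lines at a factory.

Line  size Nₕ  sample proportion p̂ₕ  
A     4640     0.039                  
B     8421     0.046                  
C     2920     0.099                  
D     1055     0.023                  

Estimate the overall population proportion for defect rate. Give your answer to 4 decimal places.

N = 4640 + 8421 + 2920 + 1055 = 17036.
Overall proportion = Σ (Nₕ/N)·p̂ₕ.
Σ Nₕp̂ₕ = 180.96 + 387.366 + 289.08 + 24.265 = 881.671.
881.671 / 17036 = 0.051753... → 0.0518.

0.0518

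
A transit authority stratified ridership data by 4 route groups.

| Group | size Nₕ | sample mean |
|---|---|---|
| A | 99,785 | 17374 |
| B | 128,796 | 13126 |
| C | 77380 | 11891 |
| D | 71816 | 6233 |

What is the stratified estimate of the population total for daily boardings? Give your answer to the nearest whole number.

A: 99785·17374 = 1733664590
B: 128796·13126 = 1690576296
C: 77380·11891 = 920125580
D: 71816·6233 = 447629128
τ̂ = Σ Nₕx̄ₕ = 4791995594.

4791995594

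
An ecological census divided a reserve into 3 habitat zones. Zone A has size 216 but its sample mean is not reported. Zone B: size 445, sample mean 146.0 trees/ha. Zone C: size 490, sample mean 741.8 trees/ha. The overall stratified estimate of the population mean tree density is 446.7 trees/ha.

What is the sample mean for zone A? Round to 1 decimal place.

Σ Nₕx̄ₕ = N·μ, so 216·x̄_A = 1151·446.7 − (445·146.0 + 490·741.8).
= 514151.7 − 428452 = 85699.7.
x̄_A = 85699.7 / 216 = 396.758... → 396.8.

396.8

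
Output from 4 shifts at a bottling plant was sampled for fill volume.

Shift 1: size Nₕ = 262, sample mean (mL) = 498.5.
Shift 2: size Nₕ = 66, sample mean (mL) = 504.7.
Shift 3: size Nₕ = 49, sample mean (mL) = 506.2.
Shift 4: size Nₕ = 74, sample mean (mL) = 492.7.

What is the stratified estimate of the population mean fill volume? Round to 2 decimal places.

499.29

N = 262 + 66 + 49 + 74 = 451.
Overall mean = Σ (Nₕ/N)·x̄ₕ — weight by population share, not a simple average.
Σ Nₕx̄ₕ = 262·498.5 + 66·504.7 + 49·506.2 + 74·492.7 = 130607 + 33310.2 + 24803.8 + 36459.8 = 225180.8.
Divide by N: 225180.8 / 451 = 499.2922... → 499.29.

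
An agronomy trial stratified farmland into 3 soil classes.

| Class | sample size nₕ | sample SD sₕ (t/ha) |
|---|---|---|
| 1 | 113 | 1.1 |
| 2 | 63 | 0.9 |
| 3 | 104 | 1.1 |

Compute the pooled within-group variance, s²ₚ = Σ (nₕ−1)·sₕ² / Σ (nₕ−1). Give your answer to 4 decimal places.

Degrees of freedom: 112 + 62 + 103 = 277.
Σ(nₕ−1)sₕ² = 112·1.21 + 62·0.81 + 103·1.21 = 310.37.
s²ₚ = 310.37 / 277 = 1.120469... → 1.1205.

1.1205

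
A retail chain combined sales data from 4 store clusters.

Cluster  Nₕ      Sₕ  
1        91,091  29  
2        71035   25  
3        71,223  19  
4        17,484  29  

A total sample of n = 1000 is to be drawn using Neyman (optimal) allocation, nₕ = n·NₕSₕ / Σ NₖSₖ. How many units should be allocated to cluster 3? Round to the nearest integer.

1: NₕSₕ = 91091·29 = 2641639
2: NₕSₕ = 71035·25 = 1775875
3: NₕSₕ = 71223·19 = 1353237
4: NₕSₕ = 17484·29 = 507036
Σ NₕSₕ = 6277787.
n_3 = 1000·1353237/6277787 = 215.560... → 216.

216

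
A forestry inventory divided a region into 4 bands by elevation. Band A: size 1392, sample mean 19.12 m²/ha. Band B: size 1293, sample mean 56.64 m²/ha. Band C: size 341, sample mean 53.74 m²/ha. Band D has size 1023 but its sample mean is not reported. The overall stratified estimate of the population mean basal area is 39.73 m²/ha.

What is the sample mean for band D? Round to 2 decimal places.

N = 1392 + 1293 + 341 + 1023 = 4049.
Overall total = μ·N = 39.73·4049 = 160866.77.
Subtract the known strata: 1392·19.12 + 1293·56.64 + 341·53.74 = 118175.9.
Remaining total for band D: 160866.77 − 118175.9 = 42690.87.
Divide by its size: 42690.87 / 1023 = 41.7311... → 41.73.

41.73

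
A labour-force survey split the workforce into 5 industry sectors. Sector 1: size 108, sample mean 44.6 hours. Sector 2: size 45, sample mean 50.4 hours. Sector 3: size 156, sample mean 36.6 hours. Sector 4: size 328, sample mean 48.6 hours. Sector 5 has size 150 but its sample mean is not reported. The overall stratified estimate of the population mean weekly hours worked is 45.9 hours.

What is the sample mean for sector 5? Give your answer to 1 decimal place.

Σ Nₕx̄ₕ = N·μ, so 150·x̄_5 = 787·45.9 − (108·44.6 + 45·50.4 + 156·36.6 + 328·48.6).
= 36123.3 − 28735.2 = 7388.1.
x̄_5 = 7388.1 / 150 = 49.254 → 49.3.

49.3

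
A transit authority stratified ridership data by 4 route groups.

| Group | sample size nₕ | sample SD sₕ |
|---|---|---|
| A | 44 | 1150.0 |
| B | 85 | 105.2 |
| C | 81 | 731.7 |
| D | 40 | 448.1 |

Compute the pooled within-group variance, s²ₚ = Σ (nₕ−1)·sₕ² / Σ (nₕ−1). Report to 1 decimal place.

440889.7

Degrees of freedom: 43 + 84 + 80 + 39 = 246.
Σ(nₕ−1)sₕ² = 43·1322500 + 84·11067.04 + 80·535384.89 + 39·200793.61 = 108458873.35.
s²ₚ = 108458873.35 / 246 = 440889.729... → 440889.7.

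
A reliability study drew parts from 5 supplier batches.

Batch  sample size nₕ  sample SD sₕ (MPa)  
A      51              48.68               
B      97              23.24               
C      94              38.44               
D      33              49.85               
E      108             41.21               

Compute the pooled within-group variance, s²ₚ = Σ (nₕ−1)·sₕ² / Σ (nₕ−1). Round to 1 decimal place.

Degrees of freedom: 50 + 96 + 93 + 32 + 107 = 378.
Σ(nₕ−1)sₕ² = 50·2369.7424 + 96·540.0976 + 93·1477.6336 + 32·2485.0225 + 107·1698.2641 = 568991.3931.
s²ₚ = 568991.3931 / 378 = 1505.268... → 1505.3.

1505.3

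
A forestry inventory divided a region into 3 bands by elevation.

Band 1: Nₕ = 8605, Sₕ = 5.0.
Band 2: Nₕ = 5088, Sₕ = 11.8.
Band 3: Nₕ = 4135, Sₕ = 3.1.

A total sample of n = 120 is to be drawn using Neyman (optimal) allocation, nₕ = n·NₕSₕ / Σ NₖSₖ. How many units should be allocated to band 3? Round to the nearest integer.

13

Σ NₕSₕ = 8605·5.0 + 5088·11.8 + 4135·3.1 = 115881.9.
Share for 3: 12818.5/115881.9 = 0.11062.
n_3 = 120 × 0.11062 = 13.274... → 13.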